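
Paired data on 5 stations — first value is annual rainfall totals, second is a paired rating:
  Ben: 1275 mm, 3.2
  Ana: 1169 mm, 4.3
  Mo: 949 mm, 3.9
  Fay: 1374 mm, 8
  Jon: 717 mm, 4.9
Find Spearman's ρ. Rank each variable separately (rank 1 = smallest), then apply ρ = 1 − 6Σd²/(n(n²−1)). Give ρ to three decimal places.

0.100

Ranks of variable 1: 4, 3, 2, 5, 1
Ranks of variable 2: 1, 3, 2, 5, 4
d = r₁ − r₂: 3, 0, 0, 0, -3
d²: 9, 0, 0, 0, 9; Σd² = 18
ρ = 1 − 6·18/(5·24) = 1 − 108/120 = 0.100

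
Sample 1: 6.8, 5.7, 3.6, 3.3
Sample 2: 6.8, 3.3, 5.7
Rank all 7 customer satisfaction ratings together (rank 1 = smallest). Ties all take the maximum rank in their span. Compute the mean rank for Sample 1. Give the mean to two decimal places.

4.25

Sorted (ascending): 3.3, 3.3, 3.6, 5.7, 5.7, 6.8, 6.8
The 2 values of 3.3 occupy positions 1–2 → each gets rank 2.
The 2 values of 5.7 occupy positions 4–5 → each gets rank 5.
The 2 values of 6.8 occupy positions 6–7 → each gets rank 7.
Sample 1 values → pooled ranks: 6.8→7, 5.7→5, 3.6→3, 3.3→2
Mean rank = (7 + 5 + 3 + 2) / 4 = 4.25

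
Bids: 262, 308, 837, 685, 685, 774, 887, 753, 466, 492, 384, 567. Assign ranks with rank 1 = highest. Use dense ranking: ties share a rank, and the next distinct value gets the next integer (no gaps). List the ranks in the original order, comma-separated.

Sorted (descending): 887, 837, 774, 753, 685, 685, 567, 492, 466, 384, 308, 262
The 2 values of 685 share dense rank 5.
Remaining distinct values take the next consecutive integers.

11, 10, 2, 5, 5, 3, 1, 4, 8, 7, 9, 6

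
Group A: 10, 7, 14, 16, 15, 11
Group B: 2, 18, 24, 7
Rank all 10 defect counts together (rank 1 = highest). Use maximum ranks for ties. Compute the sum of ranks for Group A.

Sorted (descending): 24, 18, 16, 15, 14, 11, 10, 7, 7, 2
The 2 values of 7 occupy positions 8–9 → each gets rank 9.
Group A values → pooled ranks: 10→7, 7→9, 14→5, 16→3, 15→4, 11→6
Rank sum = 7 + 9 + 5 + 3 + 4 + 6 = 34

34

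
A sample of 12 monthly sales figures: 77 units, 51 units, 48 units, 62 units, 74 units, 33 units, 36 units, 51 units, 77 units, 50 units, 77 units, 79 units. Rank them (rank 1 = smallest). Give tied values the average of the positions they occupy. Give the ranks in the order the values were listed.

10, 5.5, 3, 7, 8, 1, 2, 5.5, 10, 4, 10, 12

Sorted (ascending): 33, 36, 48, 50, 51, 51, 62, 74, 77, 77, 77, 79
The 2 values of 51 occupy positions 5–6 → average rank (5+6)/2 = 5.5.
The 3 values of 77 occupy positions 9–11 → average rank 10.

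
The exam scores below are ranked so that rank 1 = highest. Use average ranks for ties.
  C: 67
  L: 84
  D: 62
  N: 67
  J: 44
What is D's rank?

4

Sorted (descending): 84, 67, 67, 62, 44
The 2 values of 67 occupy positions 2–3 → average rank (2+3)/2 = 2.5.
D has value 62 → rank 4.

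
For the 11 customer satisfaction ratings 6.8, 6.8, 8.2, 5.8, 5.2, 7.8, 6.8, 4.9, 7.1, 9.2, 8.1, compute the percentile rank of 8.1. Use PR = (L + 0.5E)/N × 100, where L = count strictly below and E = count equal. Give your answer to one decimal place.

77.3

N = 11.
Strictly below 8.1: 8. Equal to 8.1: 1.
PR = (8 + 0.5·1)/11 × 100 = 77.3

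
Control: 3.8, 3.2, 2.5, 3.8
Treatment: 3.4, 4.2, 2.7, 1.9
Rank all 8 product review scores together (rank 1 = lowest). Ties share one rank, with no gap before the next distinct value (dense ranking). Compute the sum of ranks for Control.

Sorted (ascending): 1.9, 2.5, 2.7, 3.2, 3.4, 3.8, 3.8, 4.2
The 2 values of 3.8 share dense rank 6.
Remaining distinct values take the next consecutive integers.
Control values → pooled ranks: 3.8→6, 3.2→4, 2.5→2, 3.8→6
Rank sum = 6 + 4 + 2 + 6 = 18

18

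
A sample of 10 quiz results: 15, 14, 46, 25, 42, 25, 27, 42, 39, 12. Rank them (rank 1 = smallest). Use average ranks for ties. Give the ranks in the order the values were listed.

3, 2, 10, 4.5, 8.5, 4.5, 6, 8.5, 7, 1

Sorted (ascending): 12, 14, 15, 25, 25, 27, 39, 42, 42, 46
The 2 values of 25 occupy positions 4–5 → average rank (4+5)/2 = 4.5.
The 2 values of 42 occupy positions 8–9 → average rank (8+9)/2 = 8.5.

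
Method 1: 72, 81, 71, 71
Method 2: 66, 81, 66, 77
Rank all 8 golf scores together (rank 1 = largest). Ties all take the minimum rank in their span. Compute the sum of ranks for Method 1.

Sorted (descending): 81, 81, 77, 72, 71, 71, 66, 66
The 2 values of 81 occupy positions 1–2 → each gets rank 1.
The 2 values of 71 occupy positions 5–6 → each gets rank 5.
The 2 values of 66 occupy positions 7–8 → each gets rank 7.
Method 1 values → pooled ranks: 72→4, 81→1, 71→5, 71→5
Rank sum = 4 + 1 + 5 + 5 = 15

15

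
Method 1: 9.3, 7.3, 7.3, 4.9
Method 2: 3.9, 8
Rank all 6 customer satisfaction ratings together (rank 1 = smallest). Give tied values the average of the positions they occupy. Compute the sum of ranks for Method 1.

Sorted (ascending): 3.9, 4.9, 7.3, 7.3, 8, 9.3
The 2 values of 7.3 occupy positions 3–4 → average rank (3+4)/2 = 3.5.
Method 1 values → pooled ranks: 9.3→6, 7.3→3.5, 7.3→3.5, 4.9→2
Rank sum = 6 + 3.5 + 3.5 + 2 = 15

15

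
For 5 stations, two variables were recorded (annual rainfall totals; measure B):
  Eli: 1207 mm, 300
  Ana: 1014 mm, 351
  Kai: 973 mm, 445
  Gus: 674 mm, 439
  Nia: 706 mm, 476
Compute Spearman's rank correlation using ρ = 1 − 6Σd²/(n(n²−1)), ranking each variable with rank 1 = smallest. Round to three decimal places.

Ranks of variable 1: 5, 4, 3, 1, 2
Ranks of variable 2: 1, 2, 4, 3, 5
d = r₁ − r₂: 4, 2, -1, -2, -3
d²: 16, 4, 1, 4, 9; Σd² = 34
ρ = 1 − 6·34/(5·24) = 1 − 204/120 = -0.700

-0.700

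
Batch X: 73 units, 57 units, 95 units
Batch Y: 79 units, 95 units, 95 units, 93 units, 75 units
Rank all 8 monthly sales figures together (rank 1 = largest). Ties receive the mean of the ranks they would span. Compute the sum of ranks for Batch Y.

19

Sorted (descending): 95, 95, 95, 93, 79, 75, 73, 57
The 3 values of 95 occupy positions 1–3 → average rank 2.
Batch Y values → pooled ranks: 79→5, 95→2, 95→2, 93→4, 75→6
Rank sum = 5 + 2 + 2 + 4 + 6 = 19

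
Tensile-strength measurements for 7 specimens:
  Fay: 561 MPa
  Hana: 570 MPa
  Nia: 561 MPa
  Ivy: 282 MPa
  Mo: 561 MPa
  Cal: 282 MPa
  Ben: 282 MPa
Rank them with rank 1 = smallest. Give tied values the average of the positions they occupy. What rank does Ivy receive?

2

Sorted (ascending): 282, 282, 282, 561, 561, 561, 570
The 3 values of 282 occupy positions 1–3 → average rank 2.
The 3 values of 561 occupy positions 4–6 → average rank 5.
Ivy has value 282 MPa → rank 2.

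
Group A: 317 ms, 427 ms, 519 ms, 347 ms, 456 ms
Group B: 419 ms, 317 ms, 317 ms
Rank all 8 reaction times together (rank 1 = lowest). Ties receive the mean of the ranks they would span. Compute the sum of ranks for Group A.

Sorted (ascending): 317, 317, 317, 347, 419, 427, 456, 519
The 3 values of 317 occupy positions 1–3 → average rank 2.
Group A values → pooled ranks: 317→2, 427→6, 519→8, 347→4, 456→7
Rank sum = 2 + 6 + 8 + 4 + 7 = 27

27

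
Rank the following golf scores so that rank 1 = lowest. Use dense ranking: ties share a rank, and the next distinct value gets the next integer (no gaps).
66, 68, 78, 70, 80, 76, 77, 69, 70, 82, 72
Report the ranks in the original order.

1, 2, 8, 4, 9, 6, 7, 3, 4, 10, 5

Sorted (ascending): 66, 68, 69, 70, 70, 72, 76, 77, 78, 80, 82
The 2 values of 70 share dense rank 4.
Remaining distinct values take the next consecutive integers.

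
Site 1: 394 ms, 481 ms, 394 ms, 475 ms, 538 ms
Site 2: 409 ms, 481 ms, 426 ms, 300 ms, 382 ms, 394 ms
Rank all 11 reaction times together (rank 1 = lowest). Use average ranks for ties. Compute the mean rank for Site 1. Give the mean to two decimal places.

7.30

Sorted (ascending): 300, 382, 394, 394, 394, 409, 426, 475, 481, 481, 538
The 3 values of 394 occupy positions 3–5 → average rank 4.
The 2 values of 481 occupy positions 9–10 → average rank (9+10)/2 = 9.5.
Site 1 values → pooled ranks: 394→4, 481→9.5, 394→4, 475→8, 538→11
Mean rank = (4 + 9.5 + 4 + 8 + 11) / 5 = 7.30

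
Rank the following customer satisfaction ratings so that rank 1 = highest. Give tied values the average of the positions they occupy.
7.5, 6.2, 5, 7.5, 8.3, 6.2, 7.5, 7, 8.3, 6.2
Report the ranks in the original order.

4, 8, 10, 4, 1.5, 8, 4, 6, 1.5, 8

Sorted (descending): 8.3, 8.3, 7.5, 7.5, 7.5, 7, 6.2, 6.2, 6.2, 5
The 2 values of 8.3 occupy positions 1–2 → average rank (1+2)/2 = 1.5.
The 3 values of 7.5 occupy positions 3–5 → average rank 4.
The 3 values of 6.2 occupy positions 7–9 → average rank 8.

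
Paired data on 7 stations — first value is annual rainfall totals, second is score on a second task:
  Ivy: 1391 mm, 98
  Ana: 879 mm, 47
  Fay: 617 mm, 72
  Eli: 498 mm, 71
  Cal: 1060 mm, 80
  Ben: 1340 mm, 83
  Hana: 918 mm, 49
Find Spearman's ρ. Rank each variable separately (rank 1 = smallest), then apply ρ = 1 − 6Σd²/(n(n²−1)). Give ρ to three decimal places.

0.714

Ranks of variable 1: 7, 3, 2, 1, 5, 6, 4
Ranks of variable 2: 7, 1, 4, 3, 5, 6, 2
d = r₁ − r₂: 0, 2, -2, -2, 0, 0, 2
d²: 0, 4, 4, 4, 0, 0, 4; Σd² = 16
ρ = 1 − 6·16/(7·48) = 1 − 96/336 = 0.714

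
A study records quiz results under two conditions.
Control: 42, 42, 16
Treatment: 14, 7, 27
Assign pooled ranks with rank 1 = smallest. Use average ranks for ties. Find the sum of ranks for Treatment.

7

Sorted (ascending): 7, 14, 16, 27, 42, 42
The 2 values of 42 occupy positions 5–6 → average rank (5+6)/2 = 5.5.
Treatment values → pooled ranks: 14→2, 7→1, 27→4
Rank sum = 2 + 1 + 4 = 7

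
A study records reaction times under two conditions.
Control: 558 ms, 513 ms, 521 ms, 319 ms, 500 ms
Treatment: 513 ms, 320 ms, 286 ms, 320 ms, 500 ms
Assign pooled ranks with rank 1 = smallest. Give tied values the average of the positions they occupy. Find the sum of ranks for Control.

34

Sorted (ascending): 286, 319, 320, 320, 500, 500, 513, 513, 521, 558
The 2 values of 320 occupy positions 3–4 → average rank (3+4)/2 = 3.5.
The 2 values of 500 occupy positions 5–6 → average rank (5+6)/2 = 5.5.
The 2 values of 513 occupy positions 7–8 → average rank (7+8)/2 = 7.5.
Control values → pooled ranks: 558→10, 513→7.5, 521→9, 319→2, 500→5.5
Rank sum = 10 + 7.5 + 9 + 2 + 5.5 = 34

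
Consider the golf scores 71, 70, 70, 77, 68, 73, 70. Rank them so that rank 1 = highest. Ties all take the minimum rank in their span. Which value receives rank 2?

Sorted (descending): 77, 73, 71, 70, 70, 70, 68
The 3 values of 70 occupy positions 4–6 → each gets rank 4.
Rank 2 → value 73.

73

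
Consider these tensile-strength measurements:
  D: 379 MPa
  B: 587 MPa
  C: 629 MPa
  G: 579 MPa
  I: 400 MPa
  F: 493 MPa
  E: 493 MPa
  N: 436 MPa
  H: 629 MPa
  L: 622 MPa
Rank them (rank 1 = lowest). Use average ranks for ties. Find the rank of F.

Sorted (ascending): 379, 400, 436, 493, 493, 579, 587, 622, 629, 629
The 2 values of 493 occupy positions 4–5 → average rank (4+5)/2 = 4.5.
The 2 values of 629 occupy positions 9–10 → average rank (9+10)/2 = 9.5.
F has value 493 MPa → rank 4.5.

4.5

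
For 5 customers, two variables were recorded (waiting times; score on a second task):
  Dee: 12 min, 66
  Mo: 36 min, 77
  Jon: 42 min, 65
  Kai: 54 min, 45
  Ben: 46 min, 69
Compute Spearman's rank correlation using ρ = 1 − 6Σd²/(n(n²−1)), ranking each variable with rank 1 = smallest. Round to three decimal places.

-0.500

Ranks of variable 1: 1, 2, 3, 5, 4
Ranks of variable 2: 3, 5, 2, 1, 4
d = r₁ − r₂: -2, -3, 1, 4, 0
d²: 4, 9, 1, 16, 0; Σd² = 30
ρ = 1 − 6·30/(5·24) = 1 − 180/120 = -0.500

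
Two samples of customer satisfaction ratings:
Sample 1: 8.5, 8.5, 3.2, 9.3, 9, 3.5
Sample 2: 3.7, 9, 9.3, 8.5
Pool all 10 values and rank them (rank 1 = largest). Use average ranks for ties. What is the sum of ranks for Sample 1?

36

Sorted (descending): 9.3, 9.3, 9, 9, 8.5, 8.5, 8.5, 3.7, 3.5, 3.2
The 2 values of 9.3 occupy positions 1–2 → average rank (1+2)/2 = 1.5.
The 2 values of 9 occupy positions 3–4 → average rank (3+4)/2 = 3.5.
The 3 values of 8.5 occupy positions 5–7 → average rank 6.
Sample 1 values → pooled ranks: 8.5→6, 8.5→6, 3.2→10, 9.3→1.5, 9→3.5, 3.5→9
Rank sum = 6 + 6 + 10 + 1.5 + 3.5 + 9 = 36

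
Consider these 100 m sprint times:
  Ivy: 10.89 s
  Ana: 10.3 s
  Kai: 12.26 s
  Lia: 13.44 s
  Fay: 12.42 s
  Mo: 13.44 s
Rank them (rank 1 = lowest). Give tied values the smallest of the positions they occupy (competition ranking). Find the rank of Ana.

1

Sorted (ascending): 10.3, 10.89, 12.26, 12.42, 13.44, 13.44
The 2 values of 13.44 occupy positions 5–6 → each gets rank 5.
Ana has value 10.3 s → rank 1.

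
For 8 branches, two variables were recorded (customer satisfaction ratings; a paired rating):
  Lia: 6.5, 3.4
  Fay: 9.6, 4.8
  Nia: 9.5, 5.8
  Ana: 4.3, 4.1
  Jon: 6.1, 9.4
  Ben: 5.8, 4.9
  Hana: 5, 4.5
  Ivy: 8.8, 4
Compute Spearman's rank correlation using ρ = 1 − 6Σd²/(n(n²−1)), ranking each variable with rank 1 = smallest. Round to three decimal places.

Ranks of variable 1: 5, 8, 7, 1, 4, 3, 2, 6
Ranks of variable 2: 1, 5, 7, 3, 8, 6, 4, 2
d = r₁ − r₂: 4, 3, 0, -2, -4, -3, -2, 4
d²: 16, 9, 0, 4, 16, 9, 4, 16; Σd² = 74
ρ = 1 − 6·74/(8·63) = 1 − 444/504 = 0.119

0.119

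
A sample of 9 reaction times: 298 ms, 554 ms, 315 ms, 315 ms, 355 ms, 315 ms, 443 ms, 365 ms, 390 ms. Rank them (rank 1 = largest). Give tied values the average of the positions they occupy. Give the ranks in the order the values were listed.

Sorted (descending): 554, 443, 390, 365, 355, 315, 315, 315, 298
The 3 values of 315 occupy positions 6–8 → average rank 7.

9, 1, 7, 7, 5, 7, 2, 4, 3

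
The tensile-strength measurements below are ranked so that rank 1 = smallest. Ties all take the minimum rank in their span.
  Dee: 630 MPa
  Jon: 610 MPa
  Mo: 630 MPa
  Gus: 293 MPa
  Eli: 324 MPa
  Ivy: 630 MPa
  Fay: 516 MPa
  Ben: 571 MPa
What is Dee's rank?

Sorted (ascending): 293, 324, 516, 571, 610, 630, 630, 630
The 3 values of 630 occupy positions 6–8 → each gets rank 6.
Dee has value 630 MPa → rank 6.

6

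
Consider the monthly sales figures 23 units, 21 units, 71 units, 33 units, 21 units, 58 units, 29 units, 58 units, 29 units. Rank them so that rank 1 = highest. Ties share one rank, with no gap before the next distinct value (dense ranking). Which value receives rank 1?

Sorted (descending): 71, 58, 58, 33, 29, 29, 23, 21, 21
The 2 values of 58 share dense rank 2.
The 2 values of 29 share dense rank 4.
The 2 values of 21 share dense rank 6.
Remaining distinct values take the next consecutive integers.
Rank 1 → value 71.

71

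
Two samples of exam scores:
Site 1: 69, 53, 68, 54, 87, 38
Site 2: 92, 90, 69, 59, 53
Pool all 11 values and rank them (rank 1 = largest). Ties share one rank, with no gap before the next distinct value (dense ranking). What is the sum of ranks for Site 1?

36

Sorted (descending): 92, 90, 87, 69, 69, 68, 59, 54, 53, 53, 38
The 2 values of 69 share dense rank 4.
The 2 values of 53 share dense rank 8.
Remaining distinct values take the next consecutive integers.
Site 1 values → pooled ranks: 69→4, 53→8, 68→5, 54→7, 87→3, 38→9
Rank sum = 4 + 8 + 5 + 7 + 3 + 9 = 36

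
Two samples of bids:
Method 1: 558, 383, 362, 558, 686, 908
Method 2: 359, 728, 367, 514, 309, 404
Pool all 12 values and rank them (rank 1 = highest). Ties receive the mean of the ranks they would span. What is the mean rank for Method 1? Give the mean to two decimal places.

Sorted (descending): 908, 728, 686, 558, 558, 514, 404, 383, 367, 362, 359, 309
The 2 values of 558 occupy positions 4–5 → average rank (4+5)/2 = 4.5.
Method 1 values → pooled ranks: 558→4.5, 383→8, 362→10, 558→4.5, 686→3, 908→1
Mean rank = (4.5 + 8 + 10 + 4.5 + 3 + 1) / 6 = 5.17

5.17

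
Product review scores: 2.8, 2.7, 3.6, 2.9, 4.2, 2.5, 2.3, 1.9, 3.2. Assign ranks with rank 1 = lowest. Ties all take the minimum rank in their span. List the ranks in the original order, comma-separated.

Sorted (ascending): 1.9, 2.3, 2.5, 2.7, 2.8, 2.9, 3.2, 3.6, 4.2
No ties — each value takes its position as its rank.

5, 4, 8, 6, 9, 3, 2, 1, 7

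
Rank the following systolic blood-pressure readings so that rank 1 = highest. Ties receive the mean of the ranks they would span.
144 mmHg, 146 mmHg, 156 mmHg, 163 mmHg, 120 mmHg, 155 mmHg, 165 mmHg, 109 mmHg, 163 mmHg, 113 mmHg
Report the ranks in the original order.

Sorted (descending): 165, 163, 163, 156, 155, 146, 144, 120, 113, 109
The 2 values of 163 occupy positions 2–3 → average rank (2+3)/2 = 2.5.

7, 6, 4, 2.5, 8, 5, 1, 10, 2.5, 9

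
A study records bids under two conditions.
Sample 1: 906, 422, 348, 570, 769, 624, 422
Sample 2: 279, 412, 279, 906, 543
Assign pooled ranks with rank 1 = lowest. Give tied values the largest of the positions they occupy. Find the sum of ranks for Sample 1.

54

Sorted (ascending): 279, 279, 348, 412, 422, 422, 543, 570, 624, 769, 906, 906
The 2 values of 279 occupy positions 1–2 → each gets rank 2.
The 2 values of 422 occupy positions 5–6 → each gets rank 6.
The 2 values of 906 occupy positions 11–12 → each gets rank 12.
Sample 1 values → pooled ranks: 906→12, 422→6, 348→3, 570→8, 769→10, 624→9, 422→6
Rank sum = 12 + 6 + 3 + 8 + 10 + 9 + 6 = 54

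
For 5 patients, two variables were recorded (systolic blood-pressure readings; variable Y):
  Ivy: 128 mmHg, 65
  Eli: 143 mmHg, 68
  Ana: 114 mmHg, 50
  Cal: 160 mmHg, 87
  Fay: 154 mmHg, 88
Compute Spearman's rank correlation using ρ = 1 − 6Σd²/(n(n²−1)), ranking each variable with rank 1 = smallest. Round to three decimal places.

0.900

Ranks of variable 1: 2, 3, 1, 5, 4
Ranks of variable 2: 2, 3, 1, 4, 5
d = r₁ − r₂: 0, 0, 0, 1, -1
d²: 0, 0, 0, 1, 1; Σd² = 2
ρ = 1 − 6·2/(5·24) = 1 − 12/120 = 0.900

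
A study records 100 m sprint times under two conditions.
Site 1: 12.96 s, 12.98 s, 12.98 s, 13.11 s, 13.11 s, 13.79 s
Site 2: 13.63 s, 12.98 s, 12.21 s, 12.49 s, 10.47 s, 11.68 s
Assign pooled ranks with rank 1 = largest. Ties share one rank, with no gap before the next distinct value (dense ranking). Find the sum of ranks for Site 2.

36

Sorted (descending): 13.79, 13.63, 13.11, 13.11, 12.98, 12.98, 12.98, 12.96, 12.49, 12.21, 11.68, 10.47
The 2 values of 13.11 share dense rank 3.
The 3 values of 12.98 share dense rank 4.
Remaining distinct values take the next consecutive integers.
Site 2 values → pooled ranks: 13.63→2, 12.98→4, 12.21→7, 12.49→6, 10.47→9, 11.68→8
Rank sum = 2 + 4 + 7 + 6 + 9 + 8 = 36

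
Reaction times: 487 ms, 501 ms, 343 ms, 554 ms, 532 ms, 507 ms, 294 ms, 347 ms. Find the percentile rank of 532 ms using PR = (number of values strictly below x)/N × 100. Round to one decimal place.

N = 8.
Strictly below 532: 6. Equal to 532: 1.
PR = 6/8 × 100 = 75.0

75.0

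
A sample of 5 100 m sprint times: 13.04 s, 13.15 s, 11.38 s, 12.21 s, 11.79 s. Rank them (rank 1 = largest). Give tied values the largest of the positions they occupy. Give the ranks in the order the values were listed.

Sorted (descending): 13.15, 13.04, 12.21, 11.79, 11.38
No ties — each value takes its position as its rank.

2, 1, 5, 3, 4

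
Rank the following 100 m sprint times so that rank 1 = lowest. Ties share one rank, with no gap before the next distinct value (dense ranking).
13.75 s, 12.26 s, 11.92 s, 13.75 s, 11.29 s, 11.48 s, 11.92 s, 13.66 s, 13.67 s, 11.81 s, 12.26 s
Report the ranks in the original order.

Sorted (ascending): 11.29, 11.48, 11.81, 11.92, 11.92, 12.26, 12.26, 13.66, 13.67, 13.75, 13.75
The 2 values of 11.92 share dense rank 4.
The 2 values of 12.26 share dense rank 5.
The 2 values of 13.75 share dense rank 8.
Remaining distinct values take the next consecutive integers.

8, 5, 4, 8, 1, 2, 4, 6, 7, 3, 5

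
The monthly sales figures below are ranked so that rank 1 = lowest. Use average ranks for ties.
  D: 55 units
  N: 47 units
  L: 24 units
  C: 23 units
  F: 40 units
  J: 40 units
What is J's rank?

3.5

Sorted (ascending): 23, 24, 40, 40, 47, 55
The 2 values of 40 occupy positions 3–4 → average rank (3+4)/2 = 3.5.
J has value 40 units → rank 3.5.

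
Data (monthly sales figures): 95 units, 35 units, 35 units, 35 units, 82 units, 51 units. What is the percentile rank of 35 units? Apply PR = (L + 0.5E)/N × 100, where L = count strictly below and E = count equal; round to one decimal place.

25.0

N = 6.
Strictly below 35: 0. Equal to 35: 3.
PR = (0 + 0.5·3)/6 × 100 = 25.0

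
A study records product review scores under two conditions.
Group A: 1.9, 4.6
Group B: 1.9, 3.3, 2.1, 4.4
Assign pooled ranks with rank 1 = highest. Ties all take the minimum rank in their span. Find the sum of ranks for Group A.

6

Sorted (descending): 4.6, 4.4, 3.3, 2.1, 1.9, 1.9
The 2 values of 1.9 occupy positions 5–6 → each gets rank 5.
Group A values → pooled ranks: 1.9→5, 4.6→1
Rank sum = 5 + 1 = 6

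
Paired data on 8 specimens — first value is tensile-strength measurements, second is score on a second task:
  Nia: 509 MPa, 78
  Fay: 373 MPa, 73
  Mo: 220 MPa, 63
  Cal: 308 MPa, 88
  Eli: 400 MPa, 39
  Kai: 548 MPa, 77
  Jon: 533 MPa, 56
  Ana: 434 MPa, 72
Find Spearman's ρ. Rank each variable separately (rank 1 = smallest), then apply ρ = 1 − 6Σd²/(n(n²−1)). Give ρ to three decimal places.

0.000

Ranks of variable 1: 6, 3, 1, 2, 4, 8, 7, 5
Ranks of variable 2: 7, 5, 3, 8, 1, 6, 2, 4
d = r₁ − r₂: -1, -2, -2, -6, 3, 2, 5, 1
d²: 1, 4, 4, 36, 9, 4, 25, 1; Σd² = 84
ρ = 1 − 6·84/(8·63) = 1 − 504/504 = 0.000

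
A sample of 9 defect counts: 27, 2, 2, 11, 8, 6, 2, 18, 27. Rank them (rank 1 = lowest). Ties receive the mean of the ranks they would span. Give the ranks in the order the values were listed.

Sorted (ascending): 2, 2, 2, 6, 8, 11, 18, 27, 27
The 3 values of 2 occupy positions 1–3 → average rank 2.
The 2 values of 27 occupy positions 8–9 → average rank (8+9)/2 = 8.5.

8.5, 2, 2, 6, 5, 4, 2, 7, 8.5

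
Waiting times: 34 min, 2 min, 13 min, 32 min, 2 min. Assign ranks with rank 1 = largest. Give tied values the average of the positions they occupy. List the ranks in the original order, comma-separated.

Sorted (descending): 34, 32, 13, 2, 2
The 2 values of 2 occupy positions 4–5 → average rank (4+5)/2 = 4.5.

1, 4.5, 3, 2, 4.5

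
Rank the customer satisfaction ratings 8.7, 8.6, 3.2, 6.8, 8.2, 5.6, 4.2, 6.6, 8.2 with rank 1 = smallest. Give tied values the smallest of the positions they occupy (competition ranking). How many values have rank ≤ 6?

7

Sorted (ascending): 3.2, 4.2, 5.6, 6.6, 6.8, 8.2, 8.2, 8.6, 8.7
The 2 values of 8.2 occupy positions 6–7 → each gets rank 6.
Ranks ≤ 6: {1, 2, 3, 4, 5, 6, 6} → 7 values.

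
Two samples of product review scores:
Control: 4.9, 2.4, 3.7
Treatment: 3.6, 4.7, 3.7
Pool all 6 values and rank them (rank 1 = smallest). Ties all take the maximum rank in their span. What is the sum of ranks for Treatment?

11

Sorted (ascending): 2.4, 3.6, 3.7, 3.7, 4.7, 4.9
The 2 values of 3.7 occupy positions 3–4 → each gets rank 4.
Treatment values → pooled ranks: 3.6→2, 4.7→5, 3.7→4
Rank sum = 2 + 5 + 4 = 11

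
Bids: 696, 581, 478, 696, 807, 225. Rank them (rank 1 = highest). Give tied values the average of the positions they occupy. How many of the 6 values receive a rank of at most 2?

Sorted (descending): 807, 696, 696, 581, 478, 225
The 2 values of 696 occupy positions 2–3 → average rank (2+3)/2 = 2.5.
Ranks ≤ 2: {1} → 1 value.

1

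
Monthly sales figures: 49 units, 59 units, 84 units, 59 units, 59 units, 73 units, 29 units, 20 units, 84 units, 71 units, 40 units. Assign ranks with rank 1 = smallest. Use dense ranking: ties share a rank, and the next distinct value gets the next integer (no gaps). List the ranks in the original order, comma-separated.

4, 5, 8, 5, 5, 7, 2, 1, 8, 6, 3

Sorted (ascending): 20, 29, 40, 49, 59, 59, 59, 71, 73, 84, 84
The 3 values of 59 share dense rank 5.
The 2 values of 84 share dense rank 8.
Remaining distinct values take the next consecutive integers.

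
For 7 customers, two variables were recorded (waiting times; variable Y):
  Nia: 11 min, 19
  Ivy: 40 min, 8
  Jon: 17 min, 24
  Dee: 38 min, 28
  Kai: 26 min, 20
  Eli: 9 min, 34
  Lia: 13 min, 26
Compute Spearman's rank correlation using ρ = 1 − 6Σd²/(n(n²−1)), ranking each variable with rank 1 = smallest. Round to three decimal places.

-0.429

Ranks of variable 1: 2, 7, 4, 6, 5, 1, 3
Ranks of variable 2: 2, 1, 4, 6, 3, 7, 5
d = r₁ − r₂: 0, 6, 0, 0, 2, -6, -2
d²: 0, 36, 0, 0, 4, 36, 4; Σd² = 80
ρ = 1 − 6·80/(7·48) = 1 − 480/336 = -0.429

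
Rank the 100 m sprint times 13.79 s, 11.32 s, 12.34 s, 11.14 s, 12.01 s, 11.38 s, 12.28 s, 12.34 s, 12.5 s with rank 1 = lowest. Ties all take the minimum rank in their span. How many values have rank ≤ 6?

7

Sorted (ascending): 11.14, 11.32, 11.38, 12.01, 12.28, 12.34, 12.34, 12.5, 13.79
The 2 values of 12.34 occupy positions 6–7 → each gets rank 6.
Ranks ≤ 6: {1, 2, 3, 4, 5, 6, 6} → 7 values.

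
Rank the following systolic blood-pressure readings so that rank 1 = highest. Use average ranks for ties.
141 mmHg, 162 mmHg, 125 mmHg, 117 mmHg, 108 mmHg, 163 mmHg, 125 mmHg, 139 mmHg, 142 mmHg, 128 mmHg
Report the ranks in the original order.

Sorted (descending): 163, 162, 142, 141, 139, 128, 125, 125, 117, 108
The 2 values of 125 occupy positions 7–8 → average rank (7+8)/2 = 7.5.

4, 2, 7.5, 9, 10, 1, 7.5, 5, 3, 6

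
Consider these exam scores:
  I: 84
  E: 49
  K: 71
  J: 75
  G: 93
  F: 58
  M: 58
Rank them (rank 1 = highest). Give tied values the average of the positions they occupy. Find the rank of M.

Sorted (descending): 93, 84, 75, 71, 58, 58, 49
The 2 values of 58 occupy positions 5–6 → average rank (5+6)/2 = 5.5.
M has value 58 → rank 5.5.

5.5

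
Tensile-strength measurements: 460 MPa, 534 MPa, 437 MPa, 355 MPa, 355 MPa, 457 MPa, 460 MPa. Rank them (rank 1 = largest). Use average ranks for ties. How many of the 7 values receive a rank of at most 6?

5

Sorted (descending): 534, 460, 460, 457, 437, 355, 355
The 2 values of 460 occupy positions 2–3 → average rank (2+3)/2 = 2.5.
The 2 values of 355 occupy positions 6–7 → average rank (6+7)/2 = 6.5.
Ranks ≤ 6: {1, 2.5, 2.5, 4, 5} → 5 values.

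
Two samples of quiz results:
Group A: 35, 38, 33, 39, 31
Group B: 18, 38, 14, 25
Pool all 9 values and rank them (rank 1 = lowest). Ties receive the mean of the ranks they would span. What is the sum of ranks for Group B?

Sorted (ascending): 14, 18, 25, 31, 33, 35, 38, 38, 39
The 2 values of 38 occupy positions 7–8 → average rank (7+8)/2 = 7.5.
Group B values → pooled ranks: 18→2, 38→7.5, 14→1, 25→3
Rank sum = 2 + 7.5 + 1 + 3 = 13.5

13.5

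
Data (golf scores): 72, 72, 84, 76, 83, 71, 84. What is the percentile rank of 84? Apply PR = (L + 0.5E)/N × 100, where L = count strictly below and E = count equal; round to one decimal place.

N = 7.
Strictly below 84: 5. Equal to 84: 2.
PR = (5 + 0.5·2)/7 × 100 = 85.7

85.7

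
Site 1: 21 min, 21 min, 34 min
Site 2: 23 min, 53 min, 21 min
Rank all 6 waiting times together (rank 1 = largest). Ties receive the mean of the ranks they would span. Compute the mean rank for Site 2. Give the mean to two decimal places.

Sorted (descending): 53, 34, 23, 21, 21, 21
The 3 values of 21 occupy positions 4–6 → average rank 5.
Site 2 values → pooled ranks: 23→3, 53→1, 21→5
Mean rank = (3 + 1 + 5) / 3 = 3.00

3.00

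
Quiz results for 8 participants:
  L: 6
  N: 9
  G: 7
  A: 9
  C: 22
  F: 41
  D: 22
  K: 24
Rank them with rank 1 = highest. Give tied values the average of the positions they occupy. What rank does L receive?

8

Sorted (descending): 41, 24, 22, 22, 9, 9, 7, 6
The 2 values of 22 occupy positions 3–4 → average rank (3+4)/2 = 3.5.
The 2 values of 9 occupy positions 5–6 → average rank (5+6)/2 = 5.5.
L has value 6 → rank 8.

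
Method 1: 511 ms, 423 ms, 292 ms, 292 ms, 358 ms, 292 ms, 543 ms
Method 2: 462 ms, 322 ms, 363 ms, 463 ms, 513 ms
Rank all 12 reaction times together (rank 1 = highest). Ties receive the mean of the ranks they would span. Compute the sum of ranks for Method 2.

Sorted (descending): 543, 513, 511, 463, 462, 423, 363, 358, 322, 292, 292, 292
The 3 values of 292 occupy positions 10–12 → average rank 11.
Method 2 values → pooled ranks: 462→5, 322→9, 363→7, 463→4, 513→2
Rank sum = 5 + 9 + 7 + 4 + 2 = 27

27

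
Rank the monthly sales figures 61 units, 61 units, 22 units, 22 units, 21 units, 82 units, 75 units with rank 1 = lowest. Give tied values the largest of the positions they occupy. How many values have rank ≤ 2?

1

Sorted (ascending): 21, 22, 22, 61, 61, 75, 82
The 2 values of 22 occupy positions 2–3 → each gets rank 3.
The 2 values of 61 occupy positions 4–5 → each gets rank 5.
Ranks ≤ 2: {1} → 1 value.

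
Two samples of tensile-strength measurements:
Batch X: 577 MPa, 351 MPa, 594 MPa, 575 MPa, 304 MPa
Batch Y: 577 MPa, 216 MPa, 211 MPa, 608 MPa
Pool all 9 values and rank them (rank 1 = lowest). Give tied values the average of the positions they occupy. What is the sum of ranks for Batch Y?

18.5

Sorted (ascending): 211, 216, 304, 351, 575, 577, 577, 594, 608
The 2 values of 577 occupy positions 6–7 → average rank (6+7)/2 = 6.5.
Batch Y values → pooled ranks: 577→6.5, 216→2, 211→1, 608→9
Rank sum = 6.5 + 2 + 1 + 9 = 18.5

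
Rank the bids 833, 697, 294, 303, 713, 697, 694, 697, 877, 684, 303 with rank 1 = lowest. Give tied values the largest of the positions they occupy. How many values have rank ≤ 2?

1

Sorted (ascending): 294, 303, 303, 684, 694, 697, 697, 697, 713, 833, 877
The 2 values of 303 occupy positions 2–3 → each gets rank 3.
The 3 values of 697 occupy positions 6–8 → each gets rank 8.
Ranks ≤ 2: {1} → 1 value.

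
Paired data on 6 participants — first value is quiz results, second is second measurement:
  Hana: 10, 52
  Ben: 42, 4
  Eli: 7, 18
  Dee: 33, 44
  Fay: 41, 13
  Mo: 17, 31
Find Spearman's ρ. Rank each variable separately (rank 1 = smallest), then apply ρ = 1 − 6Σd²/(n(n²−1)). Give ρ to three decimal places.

-0.600

Ranks of variable 1: 2, 6, 1, 4, 5, 3
Ranks of variable 2: 6, 1, 3, 5, 2, 4
d = r₁ − r₂: -4, 5, -2, -1, 3, -1
d²: 16, 25, 4, 1, 9, 1; Σd² = 56
ρ = 1 − 6·56/(6·35) = 1 − 336/210 = -0.600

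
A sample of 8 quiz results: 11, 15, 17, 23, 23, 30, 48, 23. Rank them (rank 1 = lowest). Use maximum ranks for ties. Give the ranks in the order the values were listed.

Sorted (ascending): 11, 15, 17, 23, 23, 23, 30, 48
The 3 values of 23 occupy positions 4–6 → each gets rank 6.

1, 2, 3, 6, 6, 7, 8, 6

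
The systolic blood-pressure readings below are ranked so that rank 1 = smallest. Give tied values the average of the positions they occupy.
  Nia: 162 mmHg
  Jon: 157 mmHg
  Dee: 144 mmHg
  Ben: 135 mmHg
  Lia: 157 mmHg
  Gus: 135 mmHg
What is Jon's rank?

4.5

Sorted (ascending): 135, 135, 144, 157, 157, 162
The 2 values of 135 occupy positions 1–2 → average rank (1+2)/2 = 1.5.
The 2 values of 157 occupy positions 4–5 → average rank (4+5)/2 = 4.5.
Jon has value 157 mmHg → rank 4.5.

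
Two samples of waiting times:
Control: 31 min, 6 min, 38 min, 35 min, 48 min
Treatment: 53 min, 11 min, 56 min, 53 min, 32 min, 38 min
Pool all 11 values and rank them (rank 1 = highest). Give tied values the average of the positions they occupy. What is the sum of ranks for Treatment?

29.5

Sorted (descending): 56, 53, 53, 48, 38, 38, 35, 32, 31, 11, 6
The 2 values of 53 occupy positions 2–3 → average rank (2+3)/2 = 2.5.
The 2 values of 38 occupy positions 5–6 → average rank (5+6)/2 = 5.5.
Treatment values → pooled ranks: 53→2.5, 11→10, 56→1, 53→2.5, 32→8, 38→5.5
Rank sum = 2.5 + 10 + 1 + 2.5 + 8 + 5.5 = 29.5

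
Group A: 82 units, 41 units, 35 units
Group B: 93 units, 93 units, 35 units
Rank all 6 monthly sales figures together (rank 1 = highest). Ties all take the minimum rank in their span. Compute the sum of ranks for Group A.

Sorted (descending): 93, 93, 82, 41, 35, 35
The 2 values of 93 occupy positions 1–2 → each gets rank 1.
The 2 values of 35 occupy positions 5–6 → each gets rank 5.
Group A values → pooled ranks: 82→3, 41→4, 35→5
Rank sum = 3 + 4 + 5 = 12

12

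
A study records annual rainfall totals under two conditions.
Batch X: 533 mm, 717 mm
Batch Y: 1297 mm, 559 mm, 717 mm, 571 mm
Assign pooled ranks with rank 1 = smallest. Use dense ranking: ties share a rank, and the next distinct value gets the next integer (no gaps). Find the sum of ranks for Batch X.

Sorted (ascending): 533, 559, 571, 717, 717, 1297
The 2 values of 717 share dense rank 4.
Remaining distinct values take the next consecutive integers.
Batch X values → pooled ranks: 533→1, 717→4
Rank sum = 1 + 4 = 5

5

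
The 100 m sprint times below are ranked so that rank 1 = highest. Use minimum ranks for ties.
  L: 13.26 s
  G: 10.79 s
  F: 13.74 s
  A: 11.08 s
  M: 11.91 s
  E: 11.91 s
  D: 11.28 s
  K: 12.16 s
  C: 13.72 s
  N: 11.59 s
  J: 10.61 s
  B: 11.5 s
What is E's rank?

Sorted (descending): 13.74, 13.72, 13.26, 12.16, 11.91, 11.91, 11.59, 11.5, 11.28, 11.08, 10.79, 10.61
The 2 values of 11.91 occupy positions 5–6 → each gets rank 5.
E has value 11.91 s → rank 5.

5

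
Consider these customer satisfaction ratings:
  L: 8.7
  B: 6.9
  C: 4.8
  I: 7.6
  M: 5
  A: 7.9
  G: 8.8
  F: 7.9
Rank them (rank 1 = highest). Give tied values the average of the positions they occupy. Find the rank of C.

8

Sorted (descending): 8.8, 8.7, 7.9, 7.9, 7.6, 6.9, 5, 4.8
The 2 values of 7.9 occupy positions 3–4 → average rank (3+4)/2 = 3.5.
C has value 4.8 → rank 8.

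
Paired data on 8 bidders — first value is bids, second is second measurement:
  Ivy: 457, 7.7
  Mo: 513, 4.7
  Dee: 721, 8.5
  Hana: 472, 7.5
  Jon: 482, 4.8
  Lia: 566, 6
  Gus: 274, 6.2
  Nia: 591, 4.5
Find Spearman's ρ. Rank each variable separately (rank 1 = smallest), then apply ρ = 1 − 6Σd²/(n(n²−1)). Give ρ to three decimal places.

Ranks of variable 1: 2, 5, 8, 3, 4, 6, 1, 7
Ranks of variable 2: 7, 2, 8, 6, 3, 4, 5, 1
d = r₁ − r₂: -5, 3, 0, -3, 1, 2, -4, 6
d²: 25, 9, 0, 9, 1, 4, 16, 36; Σd² = 100
ρ = 1 − 6·100/(8·63) = 1 − 600/504 = -0.190

-0.190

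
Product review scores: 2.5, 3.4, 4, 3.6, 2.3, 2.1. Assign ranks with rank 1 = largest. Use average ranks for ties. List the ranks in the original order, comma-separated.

4, 3, 1, 2, 5, 6

Sorted (descending): 4, 3.6, 3.4, 2.5, 2.3, 2.1
No ties — each value takes its position as its rank.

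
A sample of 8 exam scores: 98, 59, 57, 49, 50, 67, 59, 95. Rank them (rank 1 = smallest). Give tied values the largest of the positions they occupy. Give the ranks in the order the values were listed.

8, 5, 3, 1, 2, 6, 5, 7

Sorted (ascending): 49, 50, 57, 59, 59, 67, 95, 98
The 2 values of 59 occupy positions 4–5 → each gets rank 5.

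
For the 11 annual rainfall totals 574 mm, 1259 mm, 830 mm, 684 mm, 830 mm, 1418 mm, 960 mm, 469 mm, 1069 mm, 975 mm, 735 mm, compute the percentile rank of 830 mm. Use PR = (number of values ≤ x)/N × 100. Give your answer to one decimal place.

54.5

N = 11.
Strictly below 830: 4. Equal to 830: 2.
PR = 6/11 × 100 = 54.5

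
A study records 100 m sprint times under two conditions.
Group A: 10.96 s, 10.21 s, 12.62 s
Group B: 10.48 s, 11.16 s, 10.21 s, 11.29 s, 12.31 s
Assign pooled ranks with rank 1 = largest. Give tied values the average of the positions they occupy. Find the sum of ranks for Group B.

Sorted (descending): 12.62, 12.31, 11.29, 11.16, 10.96, 10.48, 10.21, 10.21
The 2 values of 10.21 occupy positions 7–8 → average rank (7+8)/2 = 7.5.
Group B values → pooled ranks: 10.48→6, 11.16→4, 10.21→7.5, 11.29→3, 12.31→2
Rank sum = 6 + 4 + 7.5 + 3 + 2 = 22.5

22.5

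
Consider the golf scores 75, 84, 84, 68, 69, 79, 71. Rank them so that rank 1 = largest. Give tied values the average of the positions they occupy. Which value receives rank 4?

75

Sorted (descending): 84, 84, 79, 75, 71, 69, 68
The 2 values of 84 occupy positions 1–2 → average rank (1+2)/2 = 1.5.
Rank 4 → value 75.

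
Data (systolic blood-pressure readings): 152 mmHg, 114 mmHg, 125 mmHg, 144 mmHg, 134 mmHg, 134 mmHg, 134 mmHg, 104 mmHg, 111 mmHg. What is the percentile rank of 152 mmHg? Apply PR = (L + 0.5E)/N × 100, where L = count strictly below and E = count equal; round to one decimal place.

94.4

N = 9.
Strictly below 152: 8. Equal to 152: 1.
PR = (8 + 0.5·1)/9 × 100 = 94.4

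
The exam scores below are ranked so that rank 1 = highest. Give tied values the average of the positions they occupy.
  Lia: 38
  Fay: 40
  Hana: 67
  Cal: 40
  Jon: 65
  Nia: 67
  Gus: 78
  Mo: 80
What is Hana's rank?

Sorted (descending): 80, 78, 67, 67, 65, 40, 40, 38
The 2 values of 67 occupy positions 3–4 → average rank (3+4)/2 = 3.5.
The 2 values of 40 occupy positions 6–7 → average rank (6+7)/2 = 6.5.
Hana has value 67 → rank 3.5.

3.5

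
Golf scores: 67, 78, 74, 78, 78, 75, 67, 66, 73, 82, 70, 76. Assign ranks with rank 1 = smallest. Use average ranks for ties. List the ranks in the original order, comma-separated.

Sorted (ascending): 66, 67, 67, 70, 73, 74, 75, 76, 78, 78, 78, 82
The 2 values of 67 occupy positions 2–3 → average rank (2+3)/2 = 2.5.
The 3 values of 78 occupy positions 9–11 → average rank 10.

2.5, 10, 6, 10, 10, 7, 2.5, 1, 5, 12, 4, 8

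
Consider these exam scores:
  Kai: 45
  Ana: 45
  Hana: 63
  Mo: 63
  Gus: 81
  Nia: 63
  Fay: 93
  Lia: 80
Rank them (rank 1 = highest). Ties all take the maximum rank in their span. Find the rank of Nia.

6

Sorted (descending): 93, 81, 80, 63, 63, 63, 45, 45
The 3 values of 63 occupy positions 4–6 → each gets rank 6.
The 2 values of 45 occupy positions 7–8 → each gets rank 8.
Nia has value 63 → rank 6.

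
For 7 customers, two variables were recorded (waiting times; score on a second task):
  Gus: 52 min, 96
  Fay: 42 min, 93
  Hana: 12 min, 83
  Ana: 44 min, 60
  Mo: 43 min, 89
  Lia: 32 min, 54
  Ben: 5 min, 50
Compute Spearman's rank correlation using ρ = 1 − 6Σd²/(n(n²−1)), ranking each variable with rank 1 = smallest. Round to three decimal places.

0.679

Ranks of variable 1: 7, 4, 2, 6, 5, 3, 1
Ranks of variable 2: 7, 6, 4, 3, 5, 2, 1
d = r₁ − r₂: 0, -2, -2, 3, 0, 1, 0
d²: 0, 4, 4, 9, 0, 1, 0; Σd² = 18
ρ = 1 − 6·18/(7·48) = 1 − 108/336 = 0.679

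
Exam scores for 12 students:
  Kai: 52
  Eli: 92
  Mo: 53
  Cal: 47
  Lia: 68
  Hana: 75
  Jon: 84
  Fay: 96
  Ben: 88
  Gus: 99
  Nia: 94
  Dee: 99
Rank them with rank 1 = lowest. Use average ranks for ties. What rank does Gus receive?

11.5

Sorted (ascending): 47, 52, 53, 68, 75, 84, 88, 92, 94, 96, 99, 99
The 2 values of 99 occupy positions 11–12 → average rank (11+12)/2 = 11.5.
Gus has value 99 → rank 11.5.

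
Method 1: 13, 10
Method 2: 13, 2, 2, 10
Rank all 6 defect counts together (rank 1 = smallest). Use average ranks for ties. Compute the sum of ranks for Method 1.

Sorted (ascending): 2, 2, 10, 10, 13, 13
The 2 values of 2 occupy positions 1–2 → average rank (1+2)/2 = 1.5.
The 2 values of 10 occupy positions 3–4 → average rank (3+4)/2 = 3.5.
The 2 values of 13 occupy positions 5–6 → average rank (5+6)/2 = 5.5.
Method 1 values → pooled ranks: 13→5.5, 10→3.5
Rank sum = 5.5 + 3.5 = 9

9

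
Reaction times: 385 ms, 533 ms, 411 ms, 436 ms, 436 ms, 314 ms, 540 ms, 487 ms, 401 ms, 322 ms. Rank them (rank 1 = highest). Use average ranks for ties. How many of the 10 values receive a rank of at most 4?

3

Sorted (descending): 540, 533, 487, 436, 436, 411, 401, 385, 322, 314
The 2 values of 436 occupy positions 4–5 → average rank (4+5)/2 = 4.5.
Ranks ≤ 4: {1, 2, 3} → 3 values.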